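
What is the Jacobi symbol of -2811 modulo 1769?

Reduce the numerator: -2811 ≡ 727 (mod 1769), so (-2811/1769) = (727/1769).
1769 ≡ 1 (mod 4), so quadratic reciprocity gives (727/1769) = (1769/727). Reduce: 1769 ≡ 315 (mod 727). Now have (315/727).
Both 315 ≡ 3 and 727 ≡ 3 (mod 4), so reciprocity gives (315/727) = -(727/315). Reduce: 727 ≡ 97 (mod 315). Now have -(97/315).
97 ≡ 1 (mod 4), so quadratic reciprocity gives (97/315) = (315/97). Reduce: 315 ≡ 24 (mod 97). Now have -(24/97).
Factor out 2: 24 = 2^3·3. Since 97 ≡ 1 (mod 8), (2/97) = +1, and (2/97)^3 = +1. Now have -(3/97).
97 ≡ 1 (mod 4), so quadratic reciprocity gives (3/97) = (97/3). Reduce: 97 ≡ 1 (mod 3). Now have -(1/3).
(1/3) = 1. Collecting the sign factors: -1.

-1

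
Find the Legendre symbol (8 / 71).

1

Factor out 2: 8 = 2^3. Since 71 ≡ 7 (mod 8), (2 / 71) = +1, and (2 / 71)^3 = +1. Now have (1 / 71).
(1 / 71) = 1. Collecting the sign factors: 1.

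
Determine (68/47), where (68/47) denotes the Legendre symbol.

(68/47)
  = (21/47)    [68 ≡ 21 mod 47]
  = (47/21)    [QR: 21 ≡ 1 mod 4, sign kept]
  = (5/21)    [47 ≡ 5 mod 21]
  = (21/5)    [QR: 5 ≡ 1 mod 4, sign kept]
  = (1/5)    [21 ≡ 1 mod 5]
  = 1    [(1/5) = 1]

1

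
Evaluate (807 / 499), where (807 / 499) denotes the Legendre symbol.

1

(807 / 499)
  = (308 / 499)    [807 ≡ 308 mod 499]
  = (77 / 499)    [499 ≡ 3 mod 8 ⇒ (2 / 499)^2 = +1]
  = (499 / 77)    [QR: 77 ≡ 1 mod 4, sign kept]
  = (37 / 77)    [499 ≡ 37 mod 77]
  = (77 / 37)    [QR: 37 ≡ 1 mod 4, sign kept]
  = (3 / 37)    [77 ≡ 3 mod 37]
  = (37 / 3)    [QR: 37 ≡ 1 mod 4, sign kept]
  = (1 / 3)    [37 ≡ 1 mod 3]
  = 1    [(1 / 3) = 1]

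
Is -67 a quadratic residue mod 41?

(-67/41)
  = (67/41)    [41 ≡ 1 mod 4 ⇒ (-1/41) = +1]
  = (26/41)    [67 ≡ 26 mod 41]
  = (13/41)    [41 ≡ 1 mod 8 ⇒ (2/41) = +1]
  = (41/13)    [QR: 13 ≡ 1 mod 4, sign kept]
  = (2/13)    [41 ≡ 2 mod 13]
  = -(1/13)    [13 ≡ 5 mod 8 ⇒ (2/13) = -1]
  = -1    [(1/13) = 1]
The Legendre symbol is -1, so x^2 ≡ -67 (mod 41) has no solution.

no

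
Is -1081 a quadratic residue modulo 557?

yes

(-1081/557)
  = (33/557)    [-1081 ≡ 33 mod 557]
  = (557/33)    [QR: 33 ≡ 1 mod 4, sign kept]
  = (29/33)    [557 ≡ 29 mod 33]
  = (33/29)    [QR: 29 ≡ 1 mod 4, sign kept]
  = (4/29)    [33 ≡ 4 mod 29]
  = (1/29)    [29 ≡ 5 mod 8 ⇒ (2/29)^2 = +1]
  = 1    [(1/29) = 1]
The Legendre symbol is 1, so x^2 ≡ -1081 (mod 557) has solution.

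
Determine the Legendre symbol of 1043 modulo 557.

Reduce the numerator: 1043 ≡ 486 (mod 557), so (1043/557) = (486/557).
Factor out 2: 486 = 2·243. Since 557 ≡ 5 (mod 8), (2/557) = -1. Now have -(243/557).
557 ≡ 1 (mod 4), so quadratic reciprocity gives (243/557) = (557/243). Reduce: 557 ≡ 71 (mod 243). Now have -(71/243).
Both 71 ≡ 3 and 243 ≡ 3 (mod 4), so reciprocity gives (71/243) = -(243/71). Reduce: 243 ≡ 30 (mod 71). Now have (30/71).
Factor out 2: 30 = 2·15. Since 71 ≡ 7 (mod 8), (2/71) = +1. Now have (15/71).
Both 15 ≡ 3 and 71 ≡ 3 (mod 4), so reciprocity gives (15/71) = -(71/15). Reduce: 71 ≡ 11 (mod 15). Now have -(11/15).
Both 11 ≡ 3 and 15 ≡ 3 (mod 4), so reciprocity gives (11/15) = -(15/11). Reduce: 15 ≡ 4 (mod 11). Now have (4/11).
Factor out 2: 4 = 2^2. Since 11 ≡ 3 (mod 8), (2/11) = -1, and (2/11)^2 = +1. Now have (1/11).
(1/11) = 1. Collecting the sign factors: 1.

1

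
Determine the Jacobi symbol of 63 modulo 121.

(63|121)
  = (121|63)    [QR: 121 ≡ 1 mod 4, sign kept]
  = (58|63)    [121 ≡ 58 mod 63]
  = (29|63)    [63 ≡ 7 mod 8 ⇒ (2|63) = +1]
  = (63|29)    [QR: 29 ≡ 1 mod 4, sign kept]
  = (5|29)    [63 ≡ 5 mod 29]
  = (29|5)    [QR: 5 ≡ 1 mod 4, sign kept]
  = (4|5)    [29 ≡ 4 mod 5]
  = (1|5)    [5 ≡ 5 mod 8 ⇒ (2|5)^2 = +1]
  = 1    [(1|5) = 1]

1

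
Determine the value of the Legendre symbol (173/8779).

-1

(173/8779)
  = (8779/173)    [QR: 173 ≡ 1 mod 4, sign kept]
  = (129/173)    [8779 ≡ 129 mod 173]
  = (173/129)    [QR: 129 ≡ 1 mod 4, sign kept]
  = (44/129)    [173 ≡ 44 mod 129]
  = (11/129)    [129 ≡ 1 mod 8 ⇒ (2/129)^2 = +1]
  = (129/11)    [QR: 129 ≡ 1 mod 4, sign kept]
  = (8/11)    [129 ≡ 8 mod 11]
  = -(1/11)    [11 ≡ 3 mod 8 ⇒ (2/11)^3 = -1]
  = -1    [(1/11) = 1]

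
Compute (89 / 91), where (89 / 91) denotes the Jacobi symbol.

(89 / 91)
  = (91 / 89)    [QR: 89 ≡ 1 mod 4, sign kept]
  = (2 / 89)    [91 ≡ 2 mod 89]
  = (1 / 89)    [89 ≡ 1 mod 8 ⇒ (2 / 89) = +1]
  = 1    [(1 / 89) = 1]

1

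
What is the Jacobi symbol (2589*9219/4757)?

1

By multiplicativity, (2589·9219/4757) = (2589/4757)·(9219/4757).
First factor (2589/4757):
2589 ≡ 1 (mod 4), so quadratic reciprocity gives (2589/4757) = (4757/2589). Reduce: 4757 ≡ 2168 (mod 2589). Now have (2168/2589).
Factor out 2: 2168 = 2^3·271. Since 2589 ≡ 5 (mod 8), (2/2589) = -1, and (2/2589)^3 = -1. Now have -(271/2589).
2589 ≡ 1 (mod 4), so quadratic reciprocity gives (271/2589) = (2589/271). Reduce: 2589 ≡ 150 (mod 271). Now have -(150/271).
Factor out 2: 150 = 2·75. Since 271 ≡ 7 (mod 8), (2/271) = +1. Now have -(75/271).
Both 75 ≡ 3 and 271 ≡ 3 (mod 4), so reciprocity gives (75/271) = -(271/75). Reduce: 271 ≡ 46 (mod 75). Now have (46/75).
Factor out 2: 46 = 2·23. Since 75 ≡ 3 (mod 8), (2/75) = -1. Now have -(23/75).
Both 23 ≡ 3 and 75 ≡ 3 (mod 4), so reciprocity gives (23/75) = -(75/23). Reduce: 75 ≡ 6 (mod 23). Now have (6/23).
Factor out 2: 6 = 2·3. Since 23 ≡ 7 (mod 8), (2/23) = +1. Now have (3/23).
Both 3 ≡ 3 and 23 ≡ 3 (mod 4), so reciprocity gives (3/23) = -(23/3). Reduce: 23 ≡ 2 (mod 3). Now have -(2/3).
Factor out 2: 2 = 2. Since 3 ≡ 3 (mod 8), (2/3) = -1. Now have (1/3).
(1/3) = 1. Collecting the sign factors: 1.
Second factor (9219/4757):
Reduce the numerator: 9219 ≡ 4462 (mod 4757), so (9219/4757) = (4462/4757).
Factor out 2: 4462 = 2·2231. Since 4757 ≡ 5 (mod 8), (2/4757) = -1. Now have -(2231/4757).
4757 ≡ 1 (mod 4), so quadratic reciprocity gives (2231/4757) = (4757/2231). Reduce: 4757 ≡ 295 (mod 2231). Now have -(295/2231).
Both 295 ≡ 3 and 2231 ≡ 3 (mod 4), so reciprocity gives (295/2231) = -(2231/295). Reduce: 2231 ≡ 166 (mod 295). Now have (166/295).
Factor out 2: 166 = 2·83. Since 295 ≡ 7 (mod 8), (2/295) = +1. Now have (83/295).
Both 83 ≡ 3 and 295 ≡ 3 (mod 4), so reciprocity gives (83/295) = -(295/83). Reduce: 295 ≡ 46 (mod 83). Now have -(46/83).
Factor out 2: 46 = 2·23. Since 83 ≡ 3 (mod 8), (2/83) = -1. Now have (23/83).
Both 23 ≡ 3 and 83 ≡ 3 (mod 4), so reciprocity gives (23/83) = -(83/23). Reduce: 83 ≡ 14 (mod 23). Now have -(14/23).
Factor out 2: 14 = 2·7. Since 23 ≡ 7 (mod 8), (2/23) = +1. Now have -(7/23).
Both 7 ≡ 3 and 23 ≡ 3 (mod 4), so reciprocity gives (7/23) = -(23/7). Reduce: 23 ≡ 2 (mod 7). Now have (2/7).
Factor out 2: 2 = 2. Since 7 ≡ 7 (mod 8), (2/7) = +1. Now have (1/7).
(1/7) = 1. Collecting the sign factors: 1.
Product: (1)·(1) = 1.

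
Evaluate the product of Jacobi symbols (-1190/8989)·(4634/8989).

By multiplicativity, (-1190·4634/8989) = (-1190/8989)·(4634/8989).
First factor (-1190/8989):
(-1190/8989)
  = (1190/8989)    [8989 ≡ 1 mod 4 ⇒ (-1/8989) = +1]
  = -(595/8989)    [8989 ≡ 5 mod 8 ⇒ (2/8989) = -1]
  = -(8989/595)    [QR: 8989 ≡ 1 mod 4, sign kept]
  = -(64/595)    [8989 ≡ 64 mod 595]
  = -(1/595)    [595 ≡ 3 mod 8 ⇒ (2/595)^6 = +1]
  = -1    [(1/595) = 1]
Second factor (4634/8989):
(4634/8989)
  = -(2317/8989)    [8989 ≡ 5 mod 8 ⇒ (2/8989) = -1]
  = -(8989/2317)    [QR: 2317 ≡ 1 mod 4, sign kept]
  = -(2038/2317)    [8989 ≡ 2038 mod 2317]
  = (1019/2317)    [2317 ≡ 5 mod 8 ⇒ (2/2317) = -1]
  = (2317/1019)    [QR: 2317 ≡ 1 mod 4, sign kept]
  = (279/1019)    [2317 ≡ 279 mod 1019]
  = -(1019/279)    [QR: both ≡ 3 mod 4, sign flips]
  = -(182/279)    [1019 ≡ 182 mod 279]
  = -(91/279)    [279 ≡ 7 mod 8 ⇒ (2/279) = +1]
  = (279/91)    [QR: both ≡ 3 mod 4, sign flips]
  = (6/91)    [279 ≡ 6 mod 91]
  = -(3/91)    [91 ≡ 3 mod 8 ⇒ (2/91) = -1]
  = (91/3)    [QR: both ≡ 3 mod 4, sign flips]
  = (1/3)    [91 ≡ 1 mod 3]
  = 1    [(1/3) = 1]
Product: (-1)·(1) = -1.

-1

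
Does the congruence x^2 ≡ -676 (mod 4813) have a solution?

yes

(-676/4813)
  = (4137/4813)    [-676 ≡ 4137 mod 4813]
  = (4813/4137)    [QR: 4137 ≡ 1 mod 4, sign kept]
  = (676/4137)    [4813 ≡ 676 mod 4137]
  = (169/4137)    [4137 ≡ 1 mod 8 ⇒ (2/4137)^2 = +1]
  = (4137/169)    [QR: 169 ≡ 1 mod 4, sign kept]
  = (81/169)    [4137 ≡ 81 mod 169]
  = (169/81)    [QR: 81 ≡ 1 mod 4, sign kept]
  = (7/81)    [169 ≡ 7 mod 81]
  = (81/7)    [QR: 81 ≡ 1 mod 4, sign kept]
  = (4/7)    [81 ≡ 4 mod 7]
  = (1/7)    [7 ≡ 7 mod 8 ⇒ (2/7)^2 = +1]
  = 1    [(1/7) = 1]
(-676/4813) = 1, and 4813 is prime, so -676 is a quadratic residue mod 4813.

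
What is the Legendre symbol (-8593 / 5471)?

(-8593 / 5471)
  = (2349 / 5471)    [-8593 ≡ 2349 mod 5471]
  = (5471 / 2349)    [QR: 2349 ≡ 1 mod 4, sign kept]
  = (773 / 2349)    [5471 ≡ 773 mod 2349]
  = (2349 / 773)    [QR: 773 ≡ 1 mod 4, sign kept]
  = (30 / 773)    [2349 ≡ 30 mod 773]
  = -(15 / 773)    [773 ≡ 5 mod 8 ⇒ (2 / 773) = -1]
  = -(773 / 15)    [QR: 773 ≡ 1 mod 4, sign kept]
  = -(8 / 15)    [773 ≡ 8 mod 15]
  = -(1 / 15)    [15 ≡ 7 mod 8 ⇒ (2 / 15)^3 = +1]
  = -1    [(1 / 15) = 1]

-1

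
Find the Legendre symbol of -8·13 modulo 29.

By multiplicativity, (-8·13 / 29) = (-8 / 29)·(13 / 29).
First factor (-8 / 29):
Reduce the numerator: -8 ≡ 21 (mod 29), so (-8 / 29) = (21 / 29).
21 ≡ 1 (mod 4), so quadratic reciprocity gives (21 / 29) = (29 / 21). Reduce: 29 ≡ 8 (mod 21). Now have (8 / 21).
Factor out 2: 8 = 2^3. Since 21 ≡ 5 (mod 8), (2 / 21) = -1, and (2 / 21)^3 = -1. Now have -(1 / 21).
(1 / 21) = 1. Collecting the sign factors: -1.
Second factor (13 / 29):
13 ≡ 1 (mod 4), so quadratic reciprocity gives (13 / 29) = (29 / 13). Reduce: 29 ≡ 3 (mod 13). Now have (3 / 13).
13 ≡ 1 (mod 4), so quadratic reciprocity gives (3 / 13) = (13 / 3). Reduce: 13 ≡ 1 (mod 3). Now have (1 / 3).
(1 / 3) = 1. Collecting the sign factors: 1.
Product: (-1)·(1) = -1.

-1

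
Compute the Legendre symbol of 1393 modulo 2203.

-1

(1393 / 2203)
  = (2203 / 1393)    [QR: 1393 ≡ 1 mod 4, sign kept]
  = (810 / 1393)    [2203 ≡ 810 mod 1393]
  = (405 / 1393)    [1393 ≡ 1 mod 8 ⇒ (2 / 1393) = +1]
  = (1393 / 405)    [QR: 405 ≡ 1 mod 4, sign kept]
  = (178 / 405)    [1393 ≡ 178 mod 405]
  = -(89 / 405)    [405 ≡ 5 mod 8 ⇒ (2 / 405) = -1]
  = -(405 / 89)    [QR: 89 ≡ 1 mod 4, sign kept]
  = -(49 / 89)    [405 ≡ 49 mod 89]
  = -(89 / 49)    [QR: 49 ≡ 1 mod 4, sign kept]
  = -(40 / 49)    [89 ≡ 40 mod 49]
  = -(5 / 49)    [49 ≡ 1 mod 8 ⇒ (2 / 49)^3 = +1]
  = -(49 / 5)    [QR: 5 ≡ 1 mod 4, sign kept]
  = -(4 / 5)    [49 ≡ 4 mod 5]
  = -(1 / 5)    [5 ≡ 5 mod 8 ⇒ (2 / 5)^2 = +1]
  = -1    [(1 / 5) = 1]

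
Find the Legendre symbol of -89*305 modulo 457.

By multiplicativity, (-89·305/457) = (-89/457)·(305/457).
First factor (-89/457):
Pull out -1: (-89/457) = (-1/457)·(89/457). Since 457 ≡ 1 (mod 4), (-1/457) = +1. Now have (89/457).
89 ≡ 1 (mod 4), so quadratic reciprocity gives (89/457) = (457/89). Reduce: 457 ≡ 12 (mod 89). Now have (12/89).
Factor out 2: 12 = 2^2·3. Since 89 ≡ 1 (mod 8), (2/89) = +1, and (2/89)^2 = +1. Now have (3/89).
89 ≡ 1 (mod 4), so quadratic reciprocity gives (3/89) = (89/3). Reduce: 89 ≡ 2 (mod 3). Now have (2/3).
Factor out 2: 2 = 2. Since 3 ≡ 3 (mod 8), (2/3) = -1. Now have -(1/3).
(1/3) = 1. Collecting the sign factors: -1.
Second factor (305/457):
305 ≡ 1 (mod 4), so quadratic reciprocity gives (305/457) = (457/305). Reduce: 457 ≡ 152 (mod 305). Now have (152/305).
Factor out 2: 152 = 2^3·19. Since 305 ≡ 1 (mod 8), (2/305) = +1, and (2/305)^3 = +1. Now have (19/305).
305 ≡ 1 (mod 4), so quadratic reciprocity gives (19/305) = (305/19). Reduce: 305 ≡ 1 (mod 19). Now have (1/19).
(1/19) = 1. Collecting the sign factors: 1.
Product: (-1)·(1) = -1.

-1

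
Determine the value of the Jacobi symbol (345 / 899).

-1

(345 / 899)
  = (899 / 345)    [QR: 345 ≡ 1 mod 4, sign kept]
  = (209 / 345)    [899 ≡ 209 mod 345]
  = (345 / 209)    [QR: 209 ≡ 1 mod 4, sign kept]
  = (136 / 209)    [345 ≡ 136 mod 209]
  = (17 / 209)    [209 ≡ 1 mod 8 ⇒ (2 / 209)^3 = +1]
  = (209 / 17)    [QR: 17 ≡ 1 mod 4, sign kept]
  = (5 / 17)    [209 ≡ 5 mod 17]
  = (17 / 5)    [QR: 5 ≡ 1 mod 4, sign kept]
  = (2 / 5)    [17 ≡ 2 mod 5]
  = -(1 / 5)    [5 ≡ 5 mod 8 ⇒ (2 / 5) = -1]
  = -1    [(1 / 5) = 1]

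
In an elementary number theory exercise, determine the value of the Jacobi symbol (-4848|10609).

Pull out -1: (-4848|10609) = (-1|10609)·(4848|10609). Since 10609 ≡ 1 (mod 4), (-1|10609) = +1. Now have (4848|10609).
Factor out 2: 4848 = 2^4·303. Since 10609 ≡ 1 (mod 8), (2|10609) = +1, and (2|10609)^4 = +1. Now have (303|10609).
10609 ≡ 1 (mod 4), so quadratic reciprocity gives (303|10609) = (10609|303). Reduce: 10609 ≡ 4 (mod 303). Now have (4|303).
Factor out 2: 4 = 2^2. Since 303 ≡ 7 (mod 8), (2|303) = +1, and (2|303)^2 = +1. Now have (1|303).
(1|303) = 1. Collecting the sign factors: 1.

1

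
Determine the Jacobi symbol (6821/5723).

Reduce the numerator: 6821 ≡ 1098 (mod 5723), so (6821/5723) = (1098/5723).
Factor out 2: 1098 = 2·549. Since 5723 ≡ 3 (mod 8), (2/5723) = -1. Now have -(549/5723).
549 ≡ 1 (mod 4), so quadratic reciprocity gives (549/5723) = (5723/549). Reduce: 5723 ≡ 233 (mod 549). Now have -(233/549).
233 ≡ 1 (mod 4), so quadratic reciprocity gives (233/549) = (549/233). Reduce: 549 ≡ 83 (mod 233). Now have -(83/233).
233 ≡ 1 (mod 4), so quadratic reciprocity gives (83/233) = (233/83). Reduce: 233 ≡ 67 (mod 83). Now have -(67/83).
Both 67 ≡ 3 and 83 ≡ 3 (mod 4), so reciprocity gives (67/83) = -(83/67). Reduce: 83 ≡ 16 (mod 67). Now have (16/67).
Factor out 2: 16 = 2^4. Since 67 ≡ 3 (mod 8), (2/67) = -1, and (2/67)^4 = +1. Now have (1/67).
(1/67) = 1. Collecting the sign factors: 1.

1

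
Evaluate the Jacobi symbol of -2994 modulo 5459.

1

(-2994|5459)
  = (2465|5459)    [-2994 ≡ 2465 mod 5459]
  = (5459|2465)    [QR: 2465 ≡ 1 mod 4, sign kept]
  = (529|2465)    [5459 ≡ 529 mod 2465]
  = (2465|529)    [QR: 529 ≡ 1 mod 4, sign kept]
  = (349|529)    [2465 ≡ 349 mod 529]
  = (529|349)    [QR: 349 ≡ 1 mod 4, sign kept]
  = (180|349)    [529 ≡ 180 mod 349]
  = (45|349)    [349 ≡ 5 mod 8 ⇒ (2|349)^2 = +1]
  = (349|45)    [QR: 45 ≡ 1 mod 4, sign kept]
  = (34|45)    [349 ≡ 34 mod 45]
  = -(17|45)    [45 ≡ 5 mod 8 ⇒ (2|45) = -1]
  = -(45|17)    [QR: 17 ≡ 1 mod 4, sign kept]
  = -(11|17)    [45 ≡ 11 mod 17]
  = -(17|11)    [QR: 17 ≡ 1 mod 4, sign kept]
  = -(6|11)    [17 ≡ 6 mod 11]
  = (3|11)    [11 ≡ 3 mod 8 ⇒ (2|11) = -1]
  = -(11|3)    [QR: both ≡ 3 mod 4, sign flips]
  = -(2|3)    [11 ≡ 2 mod 3]
  = (1|3)    [3 ≡ 3 mod 8 ⇒ (2|3) = -1]
  = 1    [(1|3) = 1]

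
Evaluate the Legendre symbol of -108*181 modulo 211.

-1

By multiplicativity, (-108·181 / 211) = (-108 / 211)·(181 / 211).
First factor (-108 / 211):
Reduce the numerator: -108 ≡ 103 (mod 211), so (-108 / 211) = (103 / 211).
Both 103 ≡ 3 and 211 ≡ 3 (mod 4), so reciprocity gives (103 / 211) = -(211 / 103). Reduce: 211 ≡ 5 (mod 103). Now have -(5 / 103).
5 ≡ 1 (mod 4), so quadratic reciprocity gives (5 / 103) = (103 / 5). Reduce: 103 ≡ 3 (mod 5). Now have -(3 / 5).
5 ≡ 1 (mod 4), so quadratic reciprocity gives (3 / 5) = (5 / 3). Reduce: 5 ≡ 2 (mod 3). Now have -(2 / 3).
Factor out 2: 2 = 2. Since 3 ≡ 3 (mod 8), (2 / 3) = -1. Now have (1 / 3).
(1 / 3) = 1. Collecting the sign factors: 1.
Second factor (181 / 211):
181 ≡ 1 (mod 4), so quadratic reciprocity gives (181 / 211) = (211 / 181). Reduce: 211 ≡ 30 (mod 181). Now have (30 / 181).
Factor out 2: 30 = 2·15. Since 181 ≡ 5 (mod 8), (2 / 181) = -1. Now have -(15 / 181).
181 ≡ 1 (mod 4), so quadratic reciprocity gives (15 / 181) = (181 / 15). Reduce: 181 ≡ 1 (mod 15). Now have -(1 / 15).
(1 / 15) = 1. Collecting the sign factors: -1.
Product: (1)·(-1) = -1.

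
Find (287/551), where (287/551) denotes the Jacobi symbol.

1

Both 287 ≡ 3 and 551 ≡ 3 (mod 4), so reciprocity gives (287/551) = -(551/287). Reduce: 551 ≡ 264 (mod 287). Now have -(264/287).
Factor out 2: 264 = 2^3·33. Since 287 ≡ 7 (mod 8), (2/287) = +1, and (2/287)^3 = +1. Now have -(33/287).
33 ≡ 1 (mod 4), so quadratic reciprocity gives (33/287) = (287/33). Reduce: 287 ≡ 23 (mod 33). Now have -(23/33).
33 ≡ 1 (mod 4), so quadratic reciprocity gives (23/33) = (33/23). Reduce: 33 ≡ 10 (mod 23). Now have -(10/23).
Factor out 2: 10 = 2·5. Since 23 ≡ 7 (mod 8), (2/23) = +1. Now have -(5/23).
5 ≡ 1 (mod 4), so quadratic reciprocity gives (5/23) = (23/5). Reduce: 23 ≡ 3 (mod 5). Now have -(3/5).
5 ≡ 1 (mod 4), so quadratic reciprocity gives (3/5) = (5/3). Reduce: 5 ≡ 2 (mod 3). Now have -(2/3).
Factor out 2: 2 = 2. Since 3 ≡ 3 (mod 8), (2/3) = -1. Now have (1/3).
(1/3) = 1. Collecting the sign factors: 1.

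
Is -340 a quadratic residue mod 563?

Reduce the numerator: -340 ≡ 223 (mod 563), so (-340|563) = (223|563).
Both 223 ≡ 3 and 563 ≡ 3 (mod 4), so reciprocity gives (223|563) = -(563|223). Reduce: 563 ≡ 117 (mod 223). Now have -(117|223).
117 ≡ 1 (mod 4), so quadratic reciprocity gives (117|223) = (223|117). Reduce: 223 ≡ 106 (mod 117). Now have -(106|117).
Factor out 2: 106 = 2·53. Since 117 ≡ 5 (mod 8), (2|117) = -1. Now have (53|117).
53 ≡ 1 (mod 4), so quadratic reciprocity gives (53|117) = (117|53). Reduce: 117 ≡ 11 (mod 53). Now have (11|53).
53 ≡ 1 (mod 4), so quadratic reciprocity gives (11|53) = (53|11). Reduce: 53 ≡ 9 (mod 11). Now have (9|11).
9 ≡ 1 (mod 4), so quadratic reciprocity gives (9|11) = (11|9). Reduce: 11 ≡ 2 (mod 9). Now have (2|9).
Factor out 2: 2 = 2. Since 9 ≡ 1 (mod 8), (2|9) = +1. Now have (1|9).
(1|9) = 1. Collecting the sign factors: 1.
(-340|563) = 1, and 563 is prime, so -340 is a quadratic residue mod 563.

yes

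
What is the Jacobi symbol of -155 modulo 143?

-1

Pull out -1: (-155/143) = (-1/143)·(155/143). Since 143 ≡ 3 (mod 4), (-1/143) = -1. Now have -(155/143).
Reduce the numerator: 155 ≡ 12 (mod 143), so (155/143) = (12/143).
Factor out 2: 12 = 2^2·3. Since 143 ≡ 7 (mod 8), (2/143) = +1, and (2/143)^2 = +1. Now have -(3/143).
Both 3 ≡ 3 and 143 ≡ 3 (mod 4), so reciprocity gives (3/143) = -(143/3). Reduce: 143 ≡ 2 (mod 3). Now have (2/3).
Factor out 2: 2 = 2. Since 3 ≡ 3 (mod 8), (2/3) = -1. Now have -(1/3).
(1/3) = 1. Collecting the sign factors: -1.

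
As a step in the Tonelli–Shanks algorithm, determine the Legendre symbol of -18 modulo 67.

1

(-18|67)
  = (49|67)    [-18 ≡ 49 mod 67]
  = (67|49)    [QR: 49 ≡ 1 mod 4, sign kept]
  = (18|49)    [67 ≡ 18 mod 49]
  = (9|49)    [49 ≡ 1 mod 8 ⇒ (2|49) = +1]
  = (49|9)    [QR: 9 ≡ 1 mod 4, sign kept]
  = (4|9)    [49 ≡ 4 mod 9]
  = (1|9)    [9 ≡ 1 mod 8 ⇒ (2|9)^2 = +1]
  = 1    [(1|9) = 1]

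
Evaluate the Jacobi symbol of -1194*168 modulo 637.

0

By multiplicativity, (-1194·168/637) = (-1194/637)·(168/637).
First factor (-1194/637):
(-1194/637)
  = (80/637)    [-1194 ≡ 80 mod 637]
  = (5/637)    [637 ≡ 5 mod 8 ⇒ (2/637)^4 = +1]
  = (637/5)    [QR: 5 ≡ 1 mod 4, sign kept]
  = (2/5)    [637 ≡ 2 mod 5]
  = -(1/5)    [5 ≡ 5 mod 8 ⇒ (2/5) = -1]
  = -1    [(1/5) = 1]
Second factor (168/637):
(168/637)
  = -(21/637)    [637 ≡ 5 mod 8 ⇒ (2/637)^3 = -1]
  = -(637/21)    [QR: 21 ≡ 1 mod 4, sign kept]
  = -(7/21)    [637 ≡ 7 mod 21]
  = -(21/7)    [QR: 21 ≡ 1 mod 4, sign kept]
  = -(0/7)    [21 ≡ 0 mod 7]
  = 0    [numerator 0, gcd > 1]
Product: (-1)·(0) = 0.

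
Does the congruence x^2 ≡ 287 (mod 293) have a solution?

293 ≡ 1 (mod 4), so quadratic reciprocity gives (287/293) = (293/287). Reduce: 293 ≡ 6 (mod 287). Now have (6/287).
Factor out 2: 6 = 2·3. Since 287 ≡ 7 (mod 8), (2/287) = +1. Now have (3/287).
Both 3 ≡ 3 and 287 ≡ 3 (mod 4), so reciprocity gives (3/287) = -(287/3). Reduce: 287 ≡ 2 (mod 3). Now have -(2/3).
Factor out 2: 2 = 2. Since 3 ≡ 3 (mod 8), (2/3) = -1. Now have (1/3).
(1/3) = 1. Collecting the sign factors: 1.
(287/293) = 1, and 293 is prime, so 287 is a quadratic residue mod 293.

yes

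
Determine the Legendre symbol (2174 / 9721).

1

Factor out 2: 2174 = 2·1087. Since 9721 ≡ 1 (mod 8), (2 / 9721) = +1. Now have (1087 / 9721).
9721 ≡ 1 (mod 4), so quadratic reciprocity gives (1087 / 9721) = (9721 / 1087). Reduce: 9721 ≡ 1025 (mod 1087). Now have (1025 / 1087).
1025 ≡ 1 (mod 4), so quadratic reciprocity gives (1025 / 1087) = (1087 / 1025). Reduce: 1087 ≡ 62 (mod 1025). Now have (62 / 1025).
Factor out 2: 62 = 2·31. Since 1025 ≡ 1 (mod 8), (2 / 1025) = +1. Now have (31 / 1025).
1025 ≡ 1 (mod 4), so quadratic reciprocity gives (31 / 1025) = (1025 / 31). Reduce: 1025 ≡ 2 (mod 31). Now have (2 / 31).
Factor out 2: 2 = 2. Since 31 ≡ 7 (mod 8), (2 / 31) = +1. Now have (1 / 31).
(1 / 31) = 1. Collecting the sign factors: 1.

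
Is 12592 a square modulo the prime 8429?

(12592/8429)
  = (4163/8429)    [12592 ≡ 4163 mod 8429]
  = (8429/4163)    [QR: 8429 ≡ 1 mod 4, sign kept]
  = (103/4163)    [8429 ≡ 103 mod 4163]
  = -(4163/103)    [QR: both ≡ 3 mod 4, sign flips]
  = -(43/103)    [4163 ≡ 43 mod 103]
  = (103/43)    [QR: both ≡ 3 mod 4, sign flips]
  = (17/43)    [103 ≡ 17 mod 43]
  = (43/17)    [QR: 17 ≡ 1 mod 4, sign kept]
  = (9/17)    [43 ≡ 9 mod 17]
  = (17/9)    [QR: 9 ≡ 1 mod 4, sign kept]
  = (8/9)    [17 ≡ 8 mod 9]
  = (1/9)    [9 ≡ 1 mod 8 ⇒ (2/9)^3 = +1]
  = 1    [(1/9) = 1]
(12592/8429) = 1, and 8429 is prime, so 12592 is a quadratic residue mod 8429.

yes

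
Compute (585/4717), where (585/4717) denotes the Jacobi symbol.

585 ≡ 1 (mod 4), so quadratic reciprocity gives (585/4717) = (4717/585). Reduce: 4717 ≡ 37 (mod 585). Now have (37/585).
37 ≡ 1 (mod 4), so quadratic reciprocity gives (37/585) = (585/37). Reduce: 585 ≡ 30 (mod 37). Now have (30/37).
Factor out 2: 30 = 2·15. Since 37 ≡ 5 (mod 8), (2/37) = -1. Now have -(15/37).
37 ≡ 1 (mod 4), so quadratic reciprocity gives (15/37) = (37/15). Reduce: 37 ≡ 7 (mod 15). Now have -(7/15).
Both 7 ≡ 3 and 15 ≡ 3 (mod 4), so reciprocity gives (7/15) = -(15/7). Reduce: 15 ≡ 1 (mod 7). Now have (1/7).
(1/7) = 1. Collecting the sign factors: 1.

1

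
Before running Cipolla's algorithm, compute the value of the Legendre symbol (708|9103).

1

(708|9103)
  = (177|9103)    [9103 ≡ 7 mod 8 ⇒ (2|9103)^2 = +1]
  = (9103|177)    [QR: 177 ≡ 1 mod 4, sign kept]
  = (76|177)    [9103 ≡ 76 mod 177]
  = (19|177)    [177 ≡ 1 mod 8 ⇒ (2|177)^2 = +1]
  = (177|19)    [QR: 177 ≡ 1 mod 4, sign kept]
  = (6|19)    [177 ≡ 6 mod 19]
  = -(3|19)    [19 ≡ 3 mod 8 ⇒ (2|19) = -1]
  = (19|3)    [QR: both ≡ 3 mod 4, sign flips]
  = (1|3)    [19 ≡ 1 mod 3]
  = 1    [(1|3) = 1]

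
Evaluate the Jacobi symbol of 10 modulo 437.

1

Factor out 2: 10 = 2·5. Since 437 ≡ 5 (mod 8), (2 / 437) = -1. Now have -(5 / 437).
5 ≡ 1 (mod 4), so quadratic reciprocity gives (5 / 437) = (437 / 5). Reduce: 437 ≡ 2 (mod 5). Now have -(2 / 5).
Factor out 2: 2 = 2. Since 5 ≡ 5 (mod 8), (2 / 5) = -1. Now have (1 / 5).
(1 / 5) = 1. Collecting the sign factors: 1.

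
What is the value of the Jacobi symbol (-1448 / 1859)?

Pull out -1: (-1448 / 1859) = (-1 / 1859)·(1448 / 1859). Since 1859 ≡ 3 (mod 4), (-1 / 1859) = -1. Now have -(1448 / 1859).
Factor out 2: 1448 = 2^3·181. Since 1859 ≡ 3 (mod 8), (2 / 1859) = -1, and (2 / 1859)^3 = -1. Now have (181 / 1859).
181 ≡ 1 (mod 4), so quadratic reciprocity gives (181 / 1859) = (1859 / 181). Reduce: 1859 ≡ 49 (mod 181). Now have (49 / 181).
49 ≡ 1 (mod 4), so quadratic reciprocity gives (49 / 181) = (181 / 49). Reduce: 181 ≡ 34 (mod 49). Now have (34 / 49).
Factor out 2: 34 = 2·17. Since 49 ≡ 1 (mod 8), (2 / 49) = +1. Now have (17 / 49).
17 ≡ 1 (mod 4), so quadratic reciprocity gives (17 / 49) = (49 / 17). Reduce: 49 ≡ 15 (mod 17). Now have (15 / 17).
17 ≡ 1 (mod 4), so quadratic reciprocity gives (15 / 17) = (17 / 15). Reduce: 17 ≡ 2 (mod 15). Now have (2 / 15).
Factor out 2: 2 = 2. Since 15 ≡ 7 (mod 8), (2 / 15) = +1. Now have (1 / 15).
(1 / 15) = 1. Collecting the sign factors: 1.

1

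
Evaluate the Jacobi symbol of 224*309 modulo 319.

1

By multiplicativity, (224·309/319) = (224/319)·(309/319).
First factor (224/319):
Factor out 2: 224 = 2^5·7. Since 319 ≡ 7 (mod 8), (2/319) = +1, and (2/319)^5 = +1. Now have (7/319).
Both 7 ≡ 3 and 319 ≡ 3 (mod 4), so reciprocity gives (7/319) = -(319/7). Reduce: 319 ≡ 4 (mod 7). Now have -(4/7).
Factor out 2: 4 = 2^2. Since 7 ≡ 7 (mod 8), (2/7) = +1, and (2/7)^2 = +1. Now have -(1/7).
(1/7) = 1. Collecting the sign factors: -1.
Second factor (309/319):
309 ≡ 1 (mod 4), so quadratic reciprocity gives (309/319) = (319/309). Reduce: 319 ≡ 10 (mod 309). Now have (10/309).
Factor out 2: 10 = 2·5. Since 309 ≡ 5 (mod 8), (2/309) = -1. Now have -(5/309).
5 ≡ 1 (mod 4), so quadratic reciprocity gives (5/309) = (309/5). Reduce: 309 ≡ 4 (mod 5). Now have -(4/5).
Factor out 2: 4 = 2^2. Since 5 ≡ 5 (mod 8), (2/5) = -1, and (2/5)^2 = +1. Now have -(1/5).
(1/5) = 1. Collecting the sign factors: -1.
Product: (-1)·(-1) = 1.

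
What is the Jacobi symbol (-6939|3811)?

(-6939|3811)
  = (683|3811)    [-6939 ≡ 683 mod 3811]
  = -(3811|683)    [QR: both ≡ 3 mod 4, sign flips]
  = -(396|683)    [3811 ≡ 396 mod 683]
  = -(99|683)    [683 ≡ 3 mod 8 ⇒ (2|683)^2 = +1]
  = (683|99)    [QR: both ≡ 3 mod 4, sign flips]
  = (89|99)    [683 ≡ 89 mod 99]
  = (99|89)    [QR: 89 ≡ 1 mod 4, sign kept]
  = (10|89)    [99 ≡ 10 mod 89]
  = (5|89)    [89 ≡ 1 mod 8 ⇒ (2|89) = +1]
  = (89|5)    [QR: 5 ≡ 1 mod 4, sign kept]
  = (4|5)    [89 ≡ 4 mod 5]
  = (1|5)    [5 ≡ 5 mod 8 ⇒ (2|5)^2 = +1]
  = 1    [(1|5) = 1]

1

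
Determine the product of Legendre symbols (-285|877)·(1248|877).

By multiplicativity, (-285·1248|877) = (-285|877)·(1248|877).
First factor (-285|877):
(-285|877)
  = (285|877)    [877 ≡ 1 mod 4 ⇒ (-1|877) = +1]
  = (877|285)    [QR: 285 ≡ 1 mod 4, sign kept]
  = (22|285)    [877 ≡ 22 mod 285]
  = -(11|285)    [285 ≡ 5 mod 8 ⇒ (2|285) = -1]
  = -(285|11)    [QR: 285 ≡ 1 mod 4, sign kept]
  = -(10|11)    [285 ≡ 10 mod 11]
  = (5|11)    [11 ≡ 3 mod 8 ⇒ (2|11) = -1]
  = (11|5)    [QR: 5 ≡ 1 mod 4, sign kept]
  = (1|5)    [11 ≡ 1 mod 5]
  = 1    [(1|5) = 1]
Second factor (1248|877):
(1248|877)
  = (371|877)    [1248 ≡ 371 mod 877]
  = (877|371)    [QR: 877 ≡ 1 mod 4, sign kept]
  = (135|371)    [877 ≡ 135 mod 371]
  = -(371|135)    [QR: both ≡ 3 mod 4, sign flips]
  = -(101|135)    [371 ≡ 101 mod 135]
  = -(135|101)    [QR: 101 ≡ 1 mod 4, sign kept]
  = -(34|101)    [135 ≡ 34 mod 101]
  = (17|101)    [101 ≡ 5 mod 8 ⇒ (2|101) = -1]
  = (101|17)    [QR: 17 ≡ 1 mod 4, sign kept]
  = (16|17)    [101 ≡ 16 mod 17]
  = (1|17)    [17 ≡ 1 mod 8 ⇒ (2|17)^4 = +1]
  = 1    [(1|17) = 1]
Product: (1)·(1) = 1.

1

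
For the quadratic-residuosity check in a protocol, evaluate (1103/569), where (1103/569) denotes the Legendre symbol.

Reduce the numerator: 1103 ≡ 534 (mod 569), so (1103/569) = (534/569).
Factor out 2: 534 = 2·267. Since 569 ≡ 1 (mod 8), (2/569) = +1. Now have (267/569).
569 ≡ 1 (mod 4), so quadratic reciprocity gives (267/569) = (569/267). Reduce: 569 ≡ 35 (mod 267). Now have (35/267).
Both 35 ≡ 3 and 267 ≡ 3 (mod 4), so reciprocity gives (35/267) = -(267/35). Reduce: 267 ≡ 22 (mod 35). Now have -(22/35).
Factor out 2: 22 = 2·11. Since 35 ≡ 3 (mod 8), (2/35) = -1. Now have (11/35).
Both 11 ≡ 3 and 35 ≡ 3 (mod 4), so reciprocity gives (11/35) = -(35/11). Reduce: 35 ≡ 2 (mod 11). Now have -(2/11).
Factor out 2: 2 = 2. Since 11 ≡ 3 (mod 8), (2/11) = -1. Now have (1/11).
(1/11) = 1. Collecting the sign factors: 1.

1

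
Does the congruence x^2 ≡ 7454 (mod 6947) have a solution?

yes

Reduce the numerator: 7454 ≡ 507 (mod 6947), so (7454|6947) = (507|6947).
Both 507 ≡ 3 and 6947 ≡ 3 (mod 4), so reciprocity gives (507|6947) = -(6947|507). Reduce: 6947 ≡ 356 (mod 507). Now have -(356|507).
Factor out 2: 356 = 2^2·89. Since 507 ≡ 3 (mod 8), (2|507) = -1, and (2|507)^2 = +1. Now have -(89|507).
89 ≡ 1 (mod 4), so quadratic reciprocity gives (89|507) = (507|89). Reduce: 507 ≡ 62 (mod 89). Now have -(62|89).
Factor out 2: 62 = 2·31. Since 89 ≡ 1 (mod 8), (2|89) = +1. Now have -(31|89).
89 ≡ 1 (mod 4), so quadratic reciprocity gives (31|89) = (89|31). Reduce: 89 ≡ 27 (mod 31). Now have -(27|31).
Both 27 ≡ 3 and 31 ≡ 3 (mod 4), so reciprocity gives (27|31) = -(31|27). Reduce: 31 ≡ 4 (mod 27). Now have (4|27).
Factor out 2: 4 = 2^2. Since 27 ≡ 3 (mod 8), (2|27) = -1, and (2|27)^2 = +1. Now have (1|27).
(1|27) = 1. Collecting the sign factors: 1.
(7454|6947) = 1, and 6947 is prime, so 7454 is a quadratic residue mod 6947.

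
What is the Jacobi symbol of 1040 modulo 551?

-1

Reduce the numerator: 1040 ≡ 489 (mod 551), so (1040/551) = (489/551).
489 ≡ 1 (mod 4), so quadratic reciprocity gives (489/551) = (551/489). Reduce: 551 ≡ 62 (mod 489). Now have (62/489).
Factor out 2: 62 = 2·31. Since 489 ≡ 1 (mod 8), (2/489) = +1. Now have (31/489).
489 ≡ 1 (mod 4), so quadratic reciprocity gives (31/489) = (489/31). Reduce: 489 ≡ 24 (mod 31). Now have (24/31).
Factor out 2: 24 = 2^3·3. Since 31 ≡ 7 (mod 8), (2/31) = +1, and (2/31)^3 = +1. Now have (3/31).
Both 3 ≡ 3 and 31 ≡ 3 (mod 4), so reciprocity gives (3/31) = -(31/3). Reduce: 31 ≡ 1 (mod 3). Now have -(1/3).
(1/3) = 1. Collecting the sign factors: -1.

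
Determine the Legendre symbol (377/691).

-1

(377/691)
  = (691/377)    [QR: 377 ≡ 1 mod 4, sign kept]
  = (314/377)    [691 ≡ 314 mod 377]
  = (157/377)    [377 ≡ 1 mod 8 ⇒ (2/377) = +1]
  = (377/157)    [QR: 157 ≡ 1 mod 4, sign kept]
  = (63/157)    [377 ≡ 63 mod 157]
  = (157/63)    [QR: 157 ≡ 1 mod 4, sign kept]
  = (31/63)    [157 ≡ 31 mod 63]
  = -(63/31)    [QR: both ≡ 3 mod 4, sign flips]
  = -(1/31)    [63 ≡ 1 mod 31]
  = -1    [(1/31) = 1]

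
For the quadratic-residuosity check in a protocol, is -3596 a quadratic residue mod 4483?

no

(-3596/4483)
  = (887/4483)    [-3596 ≡ 887 mod 4483]
  = -(4483/887)    [QR: both ≡ 3 mod 4, sign flips]
  = -(48/887)    [4483 ≡ 48 mod 887]
  = -(3/887)    [887 ≡ 7 mod 8 ⇒ (2/887)^4 = +1]
  = (887/3)    [QR: both ≡ 3 mod 4, sign flips]
  = (2/3)    [887 ≡ 2 mod 3]
  = -(1/3)    [3 ≡ 3 mod 8 ⇒ (2/3) = -1]
  = -1    [(1/3) = 1]
The Legendre symbol is -1, so x^2 ≡ -3596 (mod 4483) has no solution.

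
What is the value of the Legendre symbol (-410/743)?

Pull out -1: (-410/743) = (-1/743)·(410/743). Since 743 ≡ 3 (mod 4), (-1/743) = -1. Now have -(410/743).
Factor out 2: 410 = 2·205. Since 743 ≡ 7 (mod 8), (2/743) = +1. Now have -(205/743).
205 ≡ 1 (mod 4), so quadratic reciprocity gives (205/743) = (743/205). Reduce: 743 ≡ 128 (mod 205). Now have -(128/205).
Factor out 2: 128 = 2^7. Since 205 ≡ 5 (mod 8), (2/205) = -1, and (2/205)^7 = -1. Now have (1/205).
(1/205) = 1. Collecting the sign factors: 1.

1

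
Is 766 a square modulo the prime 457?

(766|457)
  = (309|457)    [766 ≡ 309 mod 457]
  = (457|309)    [QR: 309 ≡ 1 mod 4, sign kept]
  = (148|309)    [457 ≡ 148 mod 309]
  = (37|309)    [309 ≡ 5 mod 8 ⇒ (2|309)^2 = +1]
  = (309|37)    [QR: 37 ≡ 1 mod 4, sign kept]
  = (13|37)    [309 ≡ 13 mod 37]
  = (37|13)    [QR: 13 ≡ 1 mod 4, sign kept]
  = (11|13)    [37 ≡ 11 mod 13]
  = (13|11)    [QR: 13 ≡ 1 mod 4, sign kept]
  = (2|11)    [13 ≡ 2 mod 11]
  = -(1|11)    [11 ≡ 3 mod 8 ⇒ (2|11) = -1]
  = -1    [(1|11) = 1]
(766|457) = -1, and 457 is prime, so 766 is not a quadratic residue mod 457.

no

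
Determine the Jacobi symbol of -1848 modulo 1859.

0

(-1848/1859)
  = (11/1859)    [-1848 ≡ 11 mod 1859]
  = -(1859/11)    [QR: both ≡ 3 mod 4, sign flips]
  = -(0/11)    [1859 ≡ 0 mod 11]
  = 0    [numerator 0, gcd > 1]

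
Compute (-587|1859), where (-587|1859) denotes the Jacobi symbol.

Reduce the numerator: -587 ≡ 1272 (mod 1859), so (-587|1859) = (1272|1859).
Factor out 2: 1272 = 2^3·159. Since 1859 ≡ 3 (mod 8), (2|1859) = -1, and (2|1859)^3 = -1. Now have -(159|1859).
Both 159 ≡ 3 and 1859 ≡ 3 (mod 4), so reciprocity gives (159|1859) = -(1859|159). Reduce: 1859 ≡ 110 (mod 159). Now have (110|159).
Factor out 2: 110 = 2·55. Since 159 ≡ 7 (mod 8), (2|159) = +1. Now have (55|159).
Both 55 ≡ 3 and 159 ≡ 3 (mod 4), so reciprocity gives (55|159) = -(159|55). Reduce: 159 ≡ 49 (mod 55). Now have -(49|55).
49 ≡ 1 (mod 4), so quadratic reciprocity gives (49|55) = (55|49). Reduce: 55 ≡ 6 (mod 49). Now have -(6|49).
Factor out 2: 6 = 2·3. Since 49 ≡ 1 (mod 8), (2|49) = +1. Now have -(3|49).
49 ≡ 1 (mod 4), so quadratic reciprocity gives (3|49) = (49|3). Reduce: 49 ≡ 1 (mod 3). Now have -(1|3).
(1|3) = 1. Collecting the sign factors: -1.

-1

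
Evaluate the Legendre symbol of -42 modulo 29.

Pull out -1: (-42/29) = (-1/29)·(42/29). Since 29 ≡ 1 (mod 4), (-1/29) = +1. Now have (42/29).
Reduce the numerator: 42 ≡ 13 (mod 29), so (42/29) = (13/29).
13 ≡ 1 (mod 4), so quadratic reciprocity gives (13/29) = (29/13). Reduce: 29 ≡ 3 (mod 13). Now have (3/13).
13 ≡ 1 (mod 4), so quadratic reciprocity gives (3/13) = (13/3). Reduce: 13 ≡ 1 (mod 3). Now have (1/3).
(1/3) = 1. Collecting the sign factors: 1.

1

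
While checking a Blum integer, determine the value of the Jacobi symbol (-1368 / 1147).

-1

Pull out -1: (-1368 / 1147) = (-1 / 1147)·(1368 / 1147). Since 1147 ≡ 3 (mod 4), (-1 / 1147) = -1. Now have -(1368 / 1147).
Reduce the numerator: 1368 ≡ 221 (mod 1147), so (1368 / 1147) = (221 / 1147).
221 ≡ 1 (mod 4), so quadratic reciprocity gives (221 / 1147) = (1147 / 221). Reduce: 1147 ≡ 42 (mod 221). Now have -(42 / 221).
Factor out 2: 42 = 2·21. Since 221 ≡ 5 (mod 8), (2 / 221) = -1. Now have (21 / 221).
21 ≡ 1 (mod 4), so quadratic reciprocity gives (21 / 221) = (221 / 21). Reduce: 221 ≡ 11 (mod 21). Now have (11 / 21).
21 ≡ 1 (mod 4), so quadratic reciprocity gives (11 / 21) = (21 / 11). Reduce: 21 ≡ 10 (mod 11). Now have (10 / 11).
Factor out 2: 10 = 2·5. Since 11 ≡ 3 (mod 8), (2 / 11) = -1. Now have -(5 / 11).
5 ≡ 1 (mod 4), so quadratic reciprocity gives (5 / 11) = (11 / 5). Reduce: 11 ≡ 1 (mod 5). Now have -(1 / 5).
(1 / 5) = 1. Collecting the sign factors: -1.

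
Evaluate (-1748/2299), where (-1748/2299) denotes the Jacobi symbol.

Pull out -1: (-1748/2299) = (-1/2299)·(1748/2299). Since 2299 ≡ 3 (mod 4), (-1/2299) = -1. Now have -(1748/2299).
Factor out 2: 1748 = 2^2·437. Since 2299 ≡ 3 (mod 8), (2/2299) = -1, and (2/2299)^2 = +1. Now have -(437/2299).
437 ≡ 1 (mod 4), so quadratic reciprocity gives (437/2299) = (2299/437). Reduce: 2299 ≡ 114 (mod 437). Now have -(114/437).
Factor out 2: 114 = 2·57. Since 437 ≡ 5 (mod 8), (2/437) = -1. Now have (57/437).
57 ≡ 1 (mod 4), so quadratic reciprocity gives (57/437) = (437/57). Reduce: 437 ≡ 38 (mod 57). Now have (38/57).
Factor out 2: 38 = 2·19. Since 57 ≡ 1 (mod 8), (2/57) = +1. Now have (19/57).
57 ≡ 1 (mod 4), so quadratic reciprocity gives (19/57) = (57/19). Reduce: 57 ≡ 0 (mod 19). Now have (0/19).
The numerator is now 0 with denominator 19 > 1: the symbol is 0.

0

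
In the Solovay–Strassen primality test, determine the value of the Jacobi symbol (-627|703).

Pull out -1: (-627|703) = (-1|703)·(627|703). Since 703 ≡ 3 (mod 4), (-1|703) = -1. Now have -(627|703).
Both 627 ≡ 3 and 703 ≡ 3 (mod 4), so reciprocity gives (627|703) = -(703|627). Reduce: 703 ≡ 76 (mod 627). Now have (76|627).
Factor out 2: 76 = 2^2·19. Since 627 ≡ 3 (mod 8), (2|627) = -1, and (2|627)^2 = +1. Now have (19|627).
Both 19 ≡ 3 and 627 ≡ 3 (mod 4), so reciprocity gives (19|627) = -(627|19). Reduce: 627 ≡ 0 (mod 19). Now have -(0|19).
The numerator is now 0 with denominator 19 > 1: the symbol is 0.

0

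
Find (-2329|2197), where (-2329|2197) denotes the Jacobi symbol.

Pull out -1: (-2329|2197) = (-1|2197)·(2329|2197). Since 2197 ≡ 1 (mod 4), (-1|2197) = +1. Now have (2329|2197).
Reduce the numerator: 2329 ≡ 132 (mod 2197), so (2329|2197) = (132|2197).
Factor out 2: 132 = 2^2·33. Since 2197 ≡ 5 (mod 8), (2|2197) = -1, and (2|2197)^2 = +1. Now have (33|2197).
33 ≡ 1 (mod 4), so quadratic reciprocity gives (33|2197) = (2197|33). Reduce: 2197 ≡ 19 (mod 33). Now have (19|33).
33 ≡ 1 (mod 4), so quadratic reciprocity gives (19|33) = (33|19). Reduce: 33 ≡ 14 (mod 19). Now have (14|19).
Factor out 2: 14 = 2·7. Since 19 ≡ 3 (mod 8), (2|19) = -1. Now have -(7|19).
Both 7 ≡ 3 and 19 ≡ 3 (mod 4), so reciprocity gives (7|19) = -(19|7). Reduce: 19 ≡ 5 (mod 7). Now have (5|7).
5 ≡ 1 (mod 4), so quadratic reciprocity gives (5|7) = (7|5). Reduce: 7 ≡ 2 (mod 5). Now have (2|5).
Factor out 2: 2 = 2. Since 5 ≡ 5 (mod 8), (2|5) = -1. Now have -(1|5).
(1|5) = 1. Collecting the sign factors: -1.

-1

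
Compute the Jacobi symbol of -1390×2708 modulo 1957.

By multiplicativity, (-1390·2708/1957) = (-1390/1957)·(2708/1957).
First factor (-1390/1957):
(-1390/1957)
  = (567/1957)    [-1390 ≡ 567 mod 1957]
  = (1957/567)    [QR: 1957 ≡ 1 mod 4, sign kept]
  = (256/567)    [1957 ≡ 256 mod 567]
  = (1/567)    [567 ≡ 7 mod 8 ⇒ (2/567)^8 = +1]
  = 1    [(1/567) = 1]
Second factor (2708/1957):
(2708/1957)
  = (751/1957)    [2708 ≡ 751 mod 1957]
  = (1957/751)    [QR: 1957 ≡ 1 mod 4, sign kept]
  = (455/751)    [1957 ≡ 455 mod 751]
  = -(751/455)    [QR: both ≡ 3 mod 4, sign flips]
  = -(296/455)    [751 ≡ 296 mod 455]
  = -(37/455)    [455 ≡ 7 mod 8 ⇒ (2/455)^3 = +1]
  = -(455/37)    [QR: 37 ≡ 1 mod 4, sign kept]
  = -(11/37)    [455 ≡ 11 mod 37]
  = -(37/11)    [QR: 37 ≡ 1 mod 4, sign kept]
  = -(4/11)    [37 ≡ 4 mod 11]
  = -(1/11)    [11 ≡ 3 mod 8 ⇒ (2/11)^2 = +1]
  = -1    [(1/11) = 1]
Product: (1)·(-1) = -1.

-1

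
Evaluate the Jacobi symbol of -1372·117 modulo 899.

1

By multiplicativity, (-1372·117 / 899) = (-1372 / 899)·(117 / 899).
First factor (-1372 / 899):
Pull out -1: (-1372 / 899) = (-1 / 899)·(1372 / 899). Since 899 ≡ 3 (mod 4), (-1 / 899) = -1. Now have -(1372 / 899).
Reduce the numerator: 1372 ≡ 473 (mod 899), so (1372 / 899) = (473 / 899).
473 ≡ 1 (mod 4), so quadratic reciprocity gives (473 / 899) = (899 / 473). Reduce: 899 ≡ 426 (mod 473). Now have -(426 / 473).
Factor out 2: 426 = 2·213. Since 473 ≡ 1 (mod 8), (2 / 473) = +1. Now have -(213 / 473).
213 ≡ 1 (mod 4), so quadratic reciprocity gives (213 / 473) = (473 / 213). Reduce: 473 ≡ 47 (mod 213). Now have -(47 / 213).
213 ≡ 1 (mod 4), so quadratic reciprocity gives (47 / 213) = (213 / 47). Reduce: 213 ≡ 25 (mod 47). Now have -(25 / 47).
25 ≡ 1 (mod 4), so quadratic reciprocity gives (25 / 47) = (47 / 25). Reduce: 47 ≡ 22 (mod 25). Now have -(22 / 25).
Factor out 2: 22 = 2·11. Since 25 ≡ 1 (mod 8), (2 / 25) = +1. Now have -(11 / 25).
25 ≡ 1 (mod 4), so quadratic reciprocity gives (11 / 25) = (25 / 11). Reduce: 25 ≡ 3 (mod 11). Now have -(3 / 11).
Both 3 ≡ 3 and 11 ≡ 3 (mod 4), so reciprocity gives (3 / 11) = -(11 / 3). Reduce: 11 ≡ 2 (mod 3). Now have (2 / 3).
Factor out 2: 2 = 2. Since 3 ≡ 3 (mod 8), (2 / 3) = -1. Now have -(1 / 3).
(1 / 3) = 1. Collecting the sign factors: -1.
Second factor (117 / 899):
117 ≡ 1 (mod 4), so quadratic reciprocity gives (117 / 899) = (899 / 117). Reduce: 899 ≡ 80 (mod 117). Now have (80 / 117).
Factor out 2: 80 = 2^4·5. Since 117 ≡ 5 (mod 8), (2 / 117) = -1, and (2 / 117)^4 = +1. Now have (5 / 117).
5 ≡ 1 (mod 4), so quadratic reciprocity gives (5 / 117) = (117 / 5). Reduce: 117 ≡ 2 (mod 5). Now have (2 / 5).
Factor out 2: 2 = 2. Since 5 ≡ 5 (mod 8), (2 / 5) = -1. Now have -(1 / 5).
(1 / 5) = 1. Collecting the sign factors: -1.
Product: (-1)·(-1) = 1.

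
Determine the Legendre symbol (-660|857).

-1

Pull out -1: (-660|857) = (-1|857)·(660|857). Since 857 ≡ 1 (mod 4), (-1|857) = +1. Now have (660|857).
Factor out 2: 660 = 2^2·165. Since 857 ≡ 1 (mod 8), (2|857) = +1, and (2|857)^2 = +1. Now have (165|857).
165 ≡ 1 (mod 4), so quadratic reciprocity gives (165|857) = (857|165). Reduce: 857 ≡ 32 (mod 165). Now have (32|165).
Factor out 2: 32 = 2^5. Since 165 ≡ 5 (mod 8), (2|165) = -1, and (2|165)^5 = -1. Now have -(1|165).
(1|165) = 1. Collecting the sign factors: -1.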